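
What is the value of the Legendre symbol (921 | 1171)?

1

Euler's criterion: (921/1171) ≡ 921^585 (mod 1171).
921^2 ≡ 437 (mod 1171)
921^4 ≡ 96 (mod 1171)
921^8 ≡ 1019 (mod 1171)
921^16 ≡ 855 (mod 1171)
921^32 ≡ 321 (mod 1171)
921^64 ≡ 1164 (mod 1171)
921^128 ≡ 49 (mod 1171)
921^256 ≡ 59 (mod 1171)
921^512 ≡ 1139 (mod 1171)
921^585 = 921^(512+64+8+1) ≡ 1 (mod 1171).
Result is 1, so (921/1171) = 1.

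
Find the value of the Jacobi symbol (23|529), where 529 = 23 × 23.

Reciprocity: 23 ≡ 3 and 529 ≡ 1 (mod 4), so (23/529) = +(529/23).
Reduce top mod 23: now compute (0/23).
Top reduces to 0: gcd > 1, so the symbol is 0.

0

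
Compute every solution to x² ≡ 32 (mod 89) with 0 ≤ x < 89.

11, 78

89 ≡ 1 (mod 4), so we find a root by search.
Trying successive values, 11² = 121 ≡ 32 (mod 89). The other root is 89 − 11 = 78.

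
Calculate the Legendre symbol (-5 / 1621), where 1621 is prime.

1

First reduce: -5 ≡ 1616 (mod 1621).
Pull out 2^4: since 1621 ≡ 5 (mod 8), (2/1621) = -1, so (2/1621)^4 = +1.
Reciprocity: 101 ≡ 1 and 1621 ≡ 1 (mod 4), so (101/1621) = +(1621/101).
Reduce top mod 101: now compute (5/101).
Reciprocity: 5 ≡ 1 and 101 ≡ 1 (mod 4), so (5/101) = +(101/5).
Reduce top mod 5: now compute (1/5).
Reached (1/5) = 1. Collecting the sign flips along the way, the symbol is +1.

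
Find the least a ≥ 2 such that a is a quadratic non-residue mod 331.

(2/331) = −1, so 2 is the smallest positive non-residue mod 331.

2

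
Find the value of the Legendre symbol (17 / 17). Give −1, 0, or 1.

0

First reduce: 17 ≡ 0 (mod 17).
Top reduces to 0: gcd > 1, so the symbol is 0.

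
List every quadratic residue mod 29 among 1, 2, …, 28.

Square k = 1,…,14 (k and 29−k give the same square):
1²=1, 2²=4, 3²=9, 4²=16, 5²=25, 6²≡7, 7²≡20, 8²≡6, 9²≡23, 10²≡13, 11²≡5, 12²≡28, 13²≡24, 14²≡22 (mod 29).
So the quadratic residues mod 29 are {1, 4, 5, 6, 7, 9, 13, 16, 20, 22, 23, 24, 25, 28}.

1 4 5 6 7 9 13 16 20 22 23 24 25 28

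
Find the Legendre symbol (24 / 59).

Pull out 2^3: since 59 ≡ 3 (mod 8), (2/59) = -1, so (2/59)^3 = -1.
Reciprocity: 3 ≡ 3 and 59 ≡ 3 (mod 4), so (3/59) = −(59/3).
Reduce top mod 3: now compute (2/3).
Pull out 2: since 3 ≡ 3 (mod 8), (2/3) = -1.
Reached (1/3) = 1. Collecting the sign flips along the way, the symbol is -1.

-1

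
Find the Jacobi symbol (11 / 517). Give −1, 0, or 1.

0

Reciprocity: 11 ≡ 3 and 517 ≡ 1 (mod 4), so (11/517) = +(517/11).
Reduce top mod 11: now compute (0/11).
Top reduces to 0: gcd > 1, so the symbol is 0.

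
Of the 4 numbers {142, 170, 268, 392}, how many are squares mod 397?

(142/397) = +1 → QR.
(170/397) = -1 → non-residue.
(268/397) = +1 → QR.
(392/397) = -1 → non-residue.
Total quadratic residues among the 4: 2.

2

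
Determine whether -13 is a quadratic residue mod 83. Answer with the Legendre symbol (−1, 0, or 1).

1

Euler's criterion: (-13/83) ≡ 70^41 (mod 83).
70^2 ≡ 3 (mod 83)
70^4 ≡ 9 (mod 83)
70^8 ≡ 81 (mod 83)
70^16 ≡ 4 (mod 83)
70^32 ≡ 16 (mod 83)
70^41 = 70^(32+8+1) ≡ 1 (mod 83).
Result is 1, so (-13/83) = 1.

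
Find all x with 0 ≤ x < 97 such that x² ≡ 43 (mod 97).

97 ≡ 1 (mod 4), so we find a root by search.
Trying successive values, 25² = 625 ≡ 43 (mod 97). The other root is 97 − 25 = 72.

25, 72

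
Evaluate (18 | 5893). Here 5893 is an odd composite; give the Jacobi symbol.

Pull out 2: since 5893 ≡ 5 (mod 8), (2/5893) = -1.
Reciprocity: 9 ≡ 1 and 5893 ≡ 1 (mod 4), so (9/5893) = +(5893/9).
Reduce top mod 9: now compute (7/9).
Reciprocity: 7 ≡ 3 and 9 ≡ 1 (mod 4), so (7/9) = +(9/7).
Reduce top mod 7: now compute (2/7).
Pull out 2: since 7 ≡ 7 (mod 8), (2/7) = +1.
Reached (1/7) = 1. Collecting the sign flips along the way, the symbol is -1.

-1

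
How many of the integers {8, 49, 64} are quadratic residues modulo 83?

(8/83) = -1 → non-residue.
(49/83) = +1 → QR.
(64/83) = +1 → QR.
Total quadratic residues among the 3: 2.

2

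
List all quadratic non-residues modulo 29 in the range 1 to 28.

2 3 8 10 11 12 14 15 17 18 19 21 26 27

Square k = 1,…,14 (k and 29−k give the same square):
1²=1, 2²=4, 3²=9, 4²=16, 5²=25, 6²≡7, 7²≡20, 8²≡6, 9²≡23, 10²≡13, 11²≡5, 12²≡28, 13²≡24, 14²≡22 (mod 29).
The residues are {1, 4, 5, 6, 7, 9, 13, 16, 20, 22, 23, 24, 25, 28}; the non-residues are the remaining 14 nonzero classes.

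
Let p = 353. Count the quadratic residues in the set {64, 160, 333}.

(64/353) = +1 → QR.
(160/353) = -1 → non-residue.
(333/353) = -1 → non-residue.
Total quadratic residues among the 3: 1.

1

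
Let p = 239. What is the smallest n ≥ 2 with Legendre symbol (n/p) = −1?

7

(2/239) = +1, so 2 is a residue.
(3/239) = +1, so 3 is a residue.
(4/239) = +1, so 4 is a residue.
(5/239) = +1, so 5 is a residue.
(6/239) = +1, so 6 is a residue.
(7/239) = −1, so 7 is the smallest positive non-residue mod 239.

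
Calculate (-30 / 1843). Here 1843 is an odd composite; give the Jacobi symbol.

First reduce: -30 ≡ 1813 (mod 1843).
Reciprocity: 1813 ≡ 1 and 1843 ≡ 3 (mod 4), so (1813/1843) = +(1843/1813).
Reduce top mod 1813: now compute (30/1813).
Pull out 2: since 1813 ≡ 5 (mod 8), (2/1813) = -1.
Reciprocity: 15 ≡ 3 and 1813 ≡ 1 (mod 4), so (15/1813) = +(1813/15).
Reduce top mod 15: now compute (13/15).
Reciprocity: 13 ≡ 1 and 15 ≡ 3 (mod 4), so (13/15) = +(15/13).
Reduce top mod 13: now compute (2/13).
Pull out 2: since 13 ≡ 5 (mod 8), (2/13) = -1.
Reached (1/13) = 1. Collecting the sign flips along the way, the symbol is +1.

1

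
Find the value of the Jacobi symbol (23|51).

Reciprocity: 23 ≡ 3 and 51 ≡ 3 (mod 4), so (23/51) = −(51/23).
Reduce top mod 23: now compute (5/23).
Reciprocity: 5 ≡ 1 and 23 ≡ 3 (mod 4), so (5/23) = +(23/5).
Reduce top mod 5: now compute (3/5).
Reciprocity: 3 ≡ 3 and 5 ≡ 1 (mod 4), so (3/5) = +(5/3).
Reduce top mod 3: now compute (2/3).
Pull out 2: since 3 ≡ 3 (mod 8), (2/3) = -1.
Reached (1/3) = 1. Collecting the sign flips along the way, the symbol is +1.

1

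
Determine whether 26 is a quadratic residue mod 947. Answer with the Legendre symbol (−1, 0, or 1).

Pull out 2: since 947 ≡ 3 (mod 8), (2/947) = -1.
Reciprocity: 13 ≡ 1 and 947 ≡ 3 (mod 4), so (13/947) = +(947/13).
Reduce top mod 13: now compute (11/13).
Reciprocity: 11 ≡ 3 and 13 ≡ 1 (mod 4), so (11/13) = +(13/11).
Reduce top mod 11: now compute (2/11).
Pull out 2: since 11 ≡ 3 (mod 8), (2/11) = -1.
Reached (1/11) = 1. Collecting the sign flips along the way, the symbol is +1.

1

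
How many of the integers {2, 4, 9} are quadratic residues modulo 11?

(2/11) = -1 → non-residue.
(4/11) = +1 → QR.
(9/11) = +1 → QR.
Total quadratic residues among the 3: 2.

2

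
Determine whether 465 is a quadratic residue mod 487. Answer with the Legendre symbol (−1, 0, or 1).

Reciprocity: 465 ≡ 1 and 487 ≡ 3 (mod 4), so (465/487) = +(487/465).
Reduce top mod 465: now compute (22/465).
Pull out 2: since 465 ≡ 1 (mod 8), (2/465) = +1.
Reciprocity: 11 ≡ 3 and 465 ≡ 1 (mod 4), so (11/465) = +(465/11).
Reduce top mod 11: now compute (3/11).
Reciprocity: 3 ≡ 3 and 11 ≡ 3 (mod 4), so (3/11) = −(11/3).
Reduce top mod 3: now compute (2/3).
Pull out 2: since 3 ≡ 3 (mod 8), (2/3) = -1.
Reached (1/3) = 1. Collecting the sign flips along the way, the symbol is +1.

1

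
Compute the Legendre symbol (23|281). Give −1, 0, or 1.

-1

Reciprocity: 23 ≡ 3 and 281 ≡ 1 (mod 4), so (23/281) = +(281/23).
Reduce top mod 23: now compute (5/23).
Reciprocity: 5 ≡ 1 and 23 ≡ 3 (mod 4), so (5/23) = +(23/5).
Reduce top mod 5: now compute (3/5).
Reciprocity: 3 ≡ 3 and 5 ≡ 1 (mod 4), so (3/5) = +(5/3).
Reduce top mod 3: now compute (2/3).
Pull out 2: since 3 ≡ 3 (mod 8), (2/3) = -1.
Reached (1/3) = 1. Collecting the sign flips along the way, the symbol is -1.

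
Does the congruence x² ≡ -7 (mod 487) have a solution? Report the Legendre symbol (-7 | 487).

First reduce: -7 ≡ 480 (mod 487).
Pull out 2^5: since 487 ≡ 7 (mod 8), (2/487) = +1, so (2/487)^5 = +1.
Reciprocity: 15 ≡ 3 and 487 ≡ 3 (mod 4), so (15/487) = −(487/15).
Reduce top mod 15: now compute (7/15).
Reciprocity: 7 ≡ 3 and 15 ≡ 3 (mod 4), so (7/15) = −(15/7).
Reduce top mod 7: now compute (1/7).
Reached (1/7) = 1. Collecting the sign flips along the way, the symbol is +1.

1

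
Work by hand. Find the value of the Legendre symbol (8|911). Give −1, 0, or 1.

1

Euler's criterion: (8/911) ≡ 8^455 (mod 911).
8^2 ≡ 64 (mod 911)
8^4 ≡ 452 (mod 911)
8^8 ≡ 240 (mod 911)
8^16 ≡ 207 (mod 911)
8^32 ≡ 32 (mod 911)
8^64 ≡ 113 (mod 911)
8^128 ≡ 15 (mod 911)
8^256 ≡ 225 (mod 911)
8^455 = 8^(256+128+64+4+2+1) ≡ 1 (mod 911).
Result is 1, so (8/911) = 1.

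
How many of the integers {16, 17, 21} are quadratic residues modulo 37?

(16/37) = +1 → QR.
(17/37) = -1 → non-residue.
(21/37) = +1 → QR.
Total quadratic residues among the 3: 2.

2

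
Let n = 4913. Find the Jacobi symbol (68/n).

Pull out 2^2: since 4913 ≡ 1 (mod 8), (2/4913) = +1, so (2/4913)^2 = +1.
Reciprocity: 17 ≡ 1 and 4913 ≡ 1 (mod 4), so (17/4913) = +(4913/17).
Reduce top mod 17: now compute (0/17).
Top reduces to 0: gcd > 1, so the symbol is 0.

0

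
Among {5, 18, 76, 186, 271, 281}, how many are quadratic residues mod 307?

(5/307) = -1 → non-residue.
(18/307) = -1 → non-residue.
(76/307) = +1 → QR.
(186/307) = -1 → non-residue.
(271/307) = -1 → non-residue.
(281/307) = -1 → non-residue.
Total quadratic residues among the 6: 1.

1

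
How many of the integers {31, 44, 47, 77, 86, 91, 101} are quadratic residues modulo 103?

1

(31/103) = -1 → non-residue.
(44/103) = -1 → non-residue.
(47/103) = -1 → non-residue.
(77/103) = -1 → non-residue.
(86/103) = -1 → non-residue.
(91/103) = +1 → QR.
(101/103) = -1 → non-residue.
Total quadratic residues among the 7: 1.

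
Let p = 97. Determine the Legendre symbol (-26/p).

First reduce: -26 ≡ 71 (mod 97).
Reciprocity: 71 ≡ 3 and 97 ≡ 1 (mod 4), so (71/97) = +(97/71).
Reduce top mod 71: now compute (26/71).
Pull out 2: since 71 ≡ 7 (mod 8), (2/71) = +1.
Reciprocity: 13 ≡ 1 and 71 ≡ 3 (mod 4), so (13/71) = +(71/13).
Reduce top mod 13: now compute (6/13).
Pull out 2: since 13 ≡ 5 (mod 8), (2/13) = -1.
Reciprocity: 3 ≡ 3 and 13 ≡ 1 (mod 4), so (3/13) = +(13/3).
Reduce top mod 3: now compute (1/3).
Reached (1/3) = 1. Collecting the sign flips along the way, the symbol is -1.

-1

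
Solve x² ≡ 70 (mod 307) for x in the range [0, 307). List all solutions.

101, 206

Since 307 ≡ 3 (mod 4), a square root of 70 is 70^((307+1)/4) = 70^77 mod 307.
Repeated squaring: 70^2≡295, 70^4≡144, 70^8≡167, 70^16≡259, 70^32≡155, 70^64≡79 (mod 307).
70^77 = 70^(64+8+4+1) ≡ 101 (mod 307).
Check: 101² = 10201 ≡ 70 (mod 307). The two roots are 101 and 206.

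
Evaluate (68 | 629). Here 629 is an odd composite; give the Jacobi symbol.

0

Pull out 2^2: since 629 ≡ 5 (mod 8), (2/629) = -1, so (2/629)^2 = +1.
Reciprocity: 17 ≡ 1 and 629 ≡ 1 (mod 4), so (17/629) = +(629/17).
Reduce top mod 17: now compute (0/17).
Top reduces to 0: gcd > 1, so the symbol is 0.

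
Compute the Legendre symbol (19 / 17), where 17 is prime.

1

First reduce: 19 ≡ 2 (mod 17).
Pull out 2: since 17 ≡ 1 (mod 8), (2/17) = +1.
Reached (1/17) = 1. Collecting the sign flips along the way, the symbol is +1.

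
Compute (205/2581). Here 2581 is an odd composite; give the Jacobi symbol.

1

Reciprocity: 205 ≡ 1 and 2581 ≡ 1 (mod 4), so (205/2581) = +(2581/205).
Reduce top mod 205: now compute (121/205).
Reciprocity: 121 ≡ 1 and 205 ≡ 1 (mod 4), so (121/205) = +(205/121).
Reduce top mod 121: now compute (84/121).
Pull out 2^2: since 121 ≡ 1 (mod 8), (2/121) = +1, so (2/121)^2 = +1.
Reciprocity: 21 ≡ 1 and 121 ≡ 1 (mod 4), so (21/121) = +(121/21).
Reduce top mod 21: now compute (16/21).
Pull out 2^4: since 21 ≡ 5 (mod 8), (2/21) = -1, so (2/21)^4 = +1.
Reached (1/21) = 1. Collecting the sign flips along the way, the symbol is +1.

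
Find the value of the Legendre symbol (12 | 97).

Euler's criterion: (12/97) ≡ 12^48 (mod 97).
12^2 ≡ 47 (mod 97)
12^4 ≡ 75 (mod 97)
12^8 ≡ 96 (mod 97)
12^16 ≡ 1 (mod 97)
12^32 ≡ 1 (mod 97)
12^48 = 12^(32+16) ≡ 1 (mod 97).
Result is 1, so (12/97) = 1.

1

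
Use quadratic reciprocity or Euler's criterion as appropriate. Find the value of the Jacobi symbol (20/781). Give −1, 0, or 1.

1

Pull out 2^2: since 781 ≡ 5 (mod 8), (2/781) = -1, so (2/781)^2 = +1.
Reciprocity: 5 ≡ 1 and 781 ≡ 1 (mod 4), so (5/781) = +(781/5).
Reduce top mod 5: now compute (1/5).
Reached (1/5) = 1. Collecting the sign flips along the way, the symbol is +1.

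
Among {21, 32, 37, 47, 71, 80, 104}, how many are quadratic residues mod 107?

(21/107) = -1 → non-residue.
(32/107) = -1 → non-residue.
(37/107) = +1 → QR.
(47/107) = +1 → QR.
(71/107) = -1 → non-residue.
(80/107) = -1 → non-residue.
(104/107) = -1 → non-residue.
Total quadratic residues among the 7: 2.

2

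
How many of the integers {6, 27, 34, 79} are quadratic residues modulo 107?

3

(6/107) = -1 → non-residue.
(27/107) = +1 → QR.
(34/107) = +1 → QR.
(79/107) = +1 → QR.
Total quadratic residues among the 4: 3.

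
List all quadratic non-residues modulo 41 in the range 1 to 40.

Square k = 1,…,20 (k and 41−k give the same square):
1²=1, 2²=4, 3²=9, 4²=16, 5²=25, 6²=36, 7²≡8, 8²≡23, 9²≡40, 10²≡18, 11²≡39, 12²≡21, 13²≡5, 14²≡32, 15²≡20, 16²≡10, 17²≡2, 18²≡37, 19²≡33, 20²≡31 (mod 41).
The residues are {1, 2, 4, 5, 8, 9, 10, 16, 18, 20, 21, 23, 25, 31, 32, 33, 36, 37, 39, 40}; the non-residues are the remaining 20 nonzero classes.

3, 6, 7, 11, 12, 13, 14, 15, 17, 19, 22, 24, 26, 27, 28, 29, 30, 34, 35, 38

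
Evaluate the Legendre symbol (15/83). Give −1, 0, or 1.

Euler's criterion: (15/83) ≡ 15^41 (mod 83).
15^2 ≡ 59 (mod 83)
15^4 ≡ 78 (mod 83)
15^8 ≡ 25 (mod 83)
15^16 ≡ 44 (mod 83)
15^32 ≡ 27 (mod 83)
15^41 = 15^(32+8+1) ≡ 82 (mod 83).
Result is 82 ≡ −1, so (15/83) = −1.

-1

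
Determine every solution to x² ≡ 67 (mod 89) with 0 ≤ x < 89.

44, 45

89 ≡ 1 (mod 4), so we find a root by search.
Trying successive values, 44² = 1936 ≡ 67 (mod 89). The other root is 89 − 44 = 45.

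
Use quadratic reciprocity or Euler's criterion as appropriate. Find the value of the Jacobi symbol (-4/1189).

First reduce: -4 ≡ 1185 (mod 1189).
Reciprocity: 1185 ≡ 1 and 1189 ≡ 1 (mod 4), so (1185/1189) = +(1189/1185).
Reduce top mod 1185: now compute (4/1185).
Pull out 2^2: since 1185 ≡ 1 (mod 8), (2/1185) = +1, so (2/1185)^2 = +1.
Reached (1/1185) = 1. Collecting the sign flips along the way, the symbol is +1.

1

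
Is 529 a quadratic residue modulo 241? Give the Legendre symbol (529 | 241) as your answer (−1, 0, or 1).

Euler's criterion: (529/241) ≡ 47^120 (mod 241).
47^2 ≡ 40 (mod 241)
47^4 ≡ 154 (mod 241)
47^8 ≡ 98 (mod 241)
47^16 ≡ 205 (mod 241)
47^32 ≡ 91 (mod 241)
47^64 ≡ 87 (mod 241)
47^120 = 47^(64+32+16+8) ≡ 1 (mod 241).
Result is 1, so (529/241) = 1.

1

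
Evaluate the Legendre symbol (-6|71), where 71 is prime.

-1

First reduce: -6 ≡ 65 (mod 71).
Reciprocity: 65 ≡ 1 and 71 ≡ 3 (mod 4), so (65/71) = +(71/65).
Reduce top mod 65: now compute (6/65).
Pull out 2: since 65 ≡ 1 (mod 8), (2/65) = +1.
Reciprocity: 3 ≡ 3 and 65 ≡ 1 (mod 4), so (3/65) = +(65/3).
Reduce top mod 3: now compute (2/3).
Pull out 2: since 3 ≡ 3 (mod 8), (2/3) = -1.
Reached (1/3) = 1. Collecting the sign flips along the way, the symbol is -1.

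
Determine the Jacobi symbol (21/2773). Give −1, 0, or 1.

Reciprocity: 21 ≡ 1 and 2773 ≡ 1 (mod 4), so (21/2773) = +(2773/21).
Reduce top mod 21: now compute (1/21).
Reached (1/21) = 1. Collecting the sign flips along the way, the symbol is +1.

1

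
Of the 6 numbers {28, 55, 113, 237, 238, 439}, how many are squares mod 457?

5

(28/457) = +1 → QR.
(55/457) = +1 → QR.
(113/457) = -1 → non-residue.
(237/457) = +1 → QR.
(238/457) = +1 → QR.
(439/457) = +1 → QR.
Total quadratic residues among the 6: 5.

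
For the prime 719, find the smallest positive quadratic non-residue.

(2/719) = +1, so 2 is a residue.
(3/719) = +1, so 3 is a residue.
(4/719) = +1, so 4 is a residue.
(5/719) = +1, so 5 is a residue.
(6/719) = +1, so 6 is a residue.
(7/719) = +1, so 7 is a residue.
(8/719) = +1, so 8 is a residue.
(9/719) = +1, so 9 is a residue.
(10/719) = +1, so 10 is a residue.
(11/719) = −1, so 11 is the smallest positive non-residue mod 719.

11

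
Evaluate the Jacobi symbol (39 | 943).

1

Reciprocity: 39 ≡ 3 and 943 ≡ 3 (mod 4), so (39/943) = −(943/39).
Reduce top mod 39: now compute (7/39).
Reciprocity: 7 ≡ 3 and 39 ≡ 3 (mod 4), so (7/39) = −(39/7).
Reduce top mod 7: now compute (4/7).
Pull out 2^2: since 7 ≡ 7 (mod 8), (2/7) = +1, so (2/7)^2 = +1.
Reached (1/7) = 1. Collecting the sign flips along the way, the symbol is +1.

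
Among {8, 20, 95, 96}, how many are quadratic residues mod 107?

(8/107) = -1 → non-residue.
(20/107) = -1 → non-residue.
(95/107) = -1 → non-residue.
(96/107) = -1 → non-residue.
Total quadratic residues among the 4: 0.

0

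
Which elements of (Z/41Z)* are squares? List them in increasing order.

Square k = 1,…,20 (k and 41−k give the same square):
1²=1, 2²=4, 3²=9, 4²=16, 5²=25, 6²=36, 7²≡8, 8²≡23, 9²≡40, 10²≡18, 11²≡39, 12²≡21, 13²≡5, 14²≡32, 15²≡20, 16²≡10, 17²≡2, 18²≡37, 19²≡33, 20²≡31 (mod 41).
So the quadratic residues mod 41 are {1, 2, 4, 5, 8, 9, 10, 16, 18, 20, 21, 23, 25, 31, 32, 33, 36, 37, 39, 40}.

1 2 4 5 8 9 10 16 18 20 21 23 25 31 32 33 36 37 39 40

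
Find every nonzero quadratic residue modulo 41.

1, 2, 4, 5, 8, 9, 10, 16, 18, 20, 21, 23, 25, 31, 32, 33, 36, 37, 39, 40

Square k = 1,…,20 (k and 41−k give the same square):
1²=1, 2²=4, 3²=9, 4²=16, 5²=25, 6²=36, 7²≡8, 8²≡23, 9²≡40, 10²≡18, 11²≡39, 12²≡21, 13²≡5, 14²≡32, 15²≡20, 16²≡10, 17²≡2, 18²≡37, 19²≡33, 20²≡31 (mod 41).
So the quadratic residues mod 41 are {1, 2, 4, 5, 8, 9, 10, 16, 18, 20, 21, 23, 25, 31, 32, 33, 36, 37, 39, 40}.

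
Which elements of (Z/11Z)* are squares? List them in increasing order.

Square k = 1,…,5 (k and 11−k give the same square):
1²=1, 2²=4, 3²=9, 4²≡5, 5²≡3 (mod 11).
So the quadratic residues mod 11 are {1, 3, 4, 5, 9}.

1,3,4,5,9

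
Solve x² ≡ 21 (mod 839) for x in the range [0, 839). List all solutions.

394, 445

Since 839 ≡ 3 (mod 4), a square root of 21 is 21^((839+1)/4) = 21^210 mod 839.
Repeated squaring: 21^2≡441, 21^4≡672, 21^8≡202, 21^16≡532, 21^32≡281, 21^64≡95, 21^128≡635 (mod 839).
21^210 = 21^(128+64+16+2) ≡ 394 (mod 839).
Check: 394² = 155236 ≡ 21 (mod 839). The two roots are 394 and 445.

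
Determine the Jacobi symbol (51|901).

Reciprocity: 51 ≡ 3 and 901 ≡ 1 (mod 4), so (51/901) = +(901/51).
Reduce top mod 51: now compute (34/51).
Pull out 2: since 51 ≡ 3 (mod 8), (2/51) = -1.
Reciprocity: 17 ≡ 1 and 51 ≡ 3 (mod 4), so (17/51) = +(51/17).
Reduce top mod 17: now compute (0/17).
Top reduces to 0: gcd > 1, so the symbol is 0.

0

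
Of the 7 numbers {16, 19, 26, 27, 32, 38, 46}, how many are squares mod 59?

5

(16/59) = +1 → QR.
(19/59) = +1 → QR.
(26/59) = +1 → QR.
(27/59) = +1 → QR.
(32/59) = -1 → non-residue.
(38/59) = -1 → non-residue.
(46/59) = +1 → QR.
Total quadratic residues among the 7: 5.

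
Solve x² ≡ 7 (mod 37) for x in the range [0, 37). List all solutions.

9, 28

37 ≡ 1 (mod 4), so we find a root by search.
Trying successive values, 9² = 81 ≡ 7 (mod 37). The other root is 37 − 9 = 28.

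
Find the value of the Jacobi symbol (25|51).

Reciprocity: 25 ≡ 1 and 51 ≡ 3 (mod 4), so (25/51) = +(51/25).
Reduce top mod 25: now compute (1/25).
Reached (1/25) = 1. Collecting the sign flips along the way, the symbol is +1.

1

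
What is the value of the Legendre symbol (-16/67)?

-1

First reduce: -16 ≡ 51 (mod 67).
Reciprocity: 51 ≡ 3 and 67 ≡ 3 (mod 4), so (51/67) = −(67/51).
Reduce top mod 51: now compute (16/51).
Pull out 2^4: since 51 ≡ 3 (mod 8), (2/51) = -1, so (2/51)^4 = +1.
Reached (1/51) = 1. Collecting the sign flips along the way, the symbol is -1.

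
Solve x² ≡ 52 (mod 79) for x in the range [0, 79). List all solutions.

Since 79 ≡ 3 (mod 4), a square root of 52 is 52^((79+1)/4) = 52^20 mod 79.
Repeated squaring: 52^2≡18, 52^4≡8, 52^8≡64, 52^16≡67 (mod 79).
52^20 = 52^(16+4) ≡ 62 (mod 79).
Check: 62² = 3844 ≡ 52 (mod 79). The two roots are 17 and 62.

17, 62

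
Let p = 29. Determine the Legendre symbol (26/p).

-1

Pull out 2: since 29 ≡ 5 (mod 8), (2/29) = -1.
Reciprocity: 13 ≡ 1 and 29 ≡ 1 (mod 4), so (13/29) = +(29/13).
Reduce top mod 13: now compute (3/13).
Reciprocity: 3 ≡ 3 and 13 ≡ 1 (mod 4), so (3/13) = +(13/3).
Reduce top mod 3: now compute (1/3).
Reached (1/3) = 1. Collecting the sign flips along the way, the symbol is -1.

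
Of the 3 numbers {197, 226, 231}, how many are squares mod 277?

(197/277) = -1 → non-residue.
(226/277) = -1 → non-residue.
(231/277) = -1 → non-residue.
Total quadratic residues among the 3: 0.

0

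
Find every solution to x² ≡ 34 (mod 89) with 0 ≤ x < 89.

89 ≡ 1 (mod 4), so we find a root by search.
Trying successive values, 37² = 1369 ≡ 34 (mod 89). The other root is 89 − 37 = 52.

37, 52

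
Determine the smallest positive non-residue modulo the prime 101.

2

(2/101) = −1, so 2 is the smallest positive non-residue mod 101.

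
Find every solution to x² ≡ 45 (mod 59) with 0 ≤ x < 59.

24, 35

Since 59 ≡ 3 (mod 4), a square root of 45 is 45^((59+1)/4) = 45^15 mod 59.
Repeated squaring: 45^2≡19, 45^4≡7, 45^8≡49 (mod 59).
45^15 = 45^(8+4+2+1) ≡ 35 (mod 59).
Check: 35² = 1225 ≡ 45 (mod 59). The two roots are 24 and 35.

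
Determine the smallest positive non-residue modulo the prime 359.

(2/359) = +1, so 2 is a residue.
(3/359) = +1, so 3 is a residue.
(4/359) = +1, so 4 is a residue.
(5/359) = +1, so 5 is a residue.
(6/359) = +1, so 6 is a residue.
(7/359) = −1, so 7 is the smallest positive non-residue mod 359.

7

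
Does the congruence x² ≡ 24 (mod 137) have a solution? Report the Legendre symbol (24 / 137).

-1

Pull out 2^3: since 137 ≡ 1 (mod 8), (2/137) = +1, so (2/137)^3 = +1.
Reciprocity: 3 ≡ 3 and 137 ≡ 1 (mod 4), so (3/137) = +(137/3).
Reduce top mod 3: now compute (2/3).
Pull out 2: since 3 ≡ 3 (mod 8), (2/3) = -1.
Reached (1/3) = 1. Collecting the sign flips along the way, the symbol is -1.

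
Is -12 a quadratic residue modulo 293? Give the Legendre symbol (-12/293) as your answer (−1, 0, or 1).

-1

First reduce: -12 ≡ 281 (mod 293).
Reciprocity: 281 ≡ 1 and 293 ≡ 1 (mod 4), so (281/293) = +(293/281).
Reduce top mod 281: now compute (12/281).
Pull out 2^2: since 281 ≡ 1 (mod 8), (2/281) = +1, so (2/281)^2 = +1.
Reciprocity: 3 ≡ 3 and 281 ≡ 1 (mod 4), so (3/281) = +(281/3).
Reduce top mod 3: now compute (2/3).
Pull out 2: since 3 ≡ 3 (mod 8), (2/3) = -1.
Reached (1/3) = 1. Collecting the sign flips along the way, the symbol is -1.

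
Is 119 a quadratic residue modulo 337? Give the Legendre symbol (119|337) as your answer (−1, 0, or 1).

-1

Euler's criterion: (119/337) ≡ 119^168 (mod 337).
119^2 ≡ 7 (mod 337)
119^4 ≡ 49 (mod 337)
119^8 ≡ 42 (mod 337)
119^16 ≡ 79 (mod 337)
119^32 ≡ 175 (mod 337)
119^64 ≡ 295 (mod 337)
119^128 ≡ 79 (mod 337)
119^168 = 119^(128+32+8) ≡ 336 (mod 337).
Result is 336 ≡ −1, so (119/337) = −1.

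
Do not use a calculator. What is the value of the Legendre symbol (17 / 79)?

-1

Reciprocity: 17 ≡ 1 and 79 ≡ 3 (mod 4), so (17/79) = +(79/17).
Reduce top mod 17: now compute (11/17).
Reciprocity: 11 ≡ 3 and 17 ≡ 1 (mod 4), so (11/17) = +(17/11).
Reduce top mod 11: now compute (6/11).
Pull out 2: since 11 ≡ 3 (mod 8), (2/11) = -1.
Reciprocity: 3 ≡ 3 and 11 ≡ 3 (mod 4), so (3/11) = −(11/3).
Reduce top mod 3: now compute (2/3).
Pull out 2: since 3 ≡ 3 (mod 8), (2/3) = -1.
Reached (1/3) = 1. Collecting the sign flips along the way, the symbol is -1.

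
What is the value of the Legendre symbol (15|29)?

Euler's criterion: (15/29) ≡ 15^14 (mod 29).
15^2 ≡ 22 (mod 29)
15^4 ≡ 20 (mod 29)
15^8 ≡ 23 (mod 29)
15^14 = 15^(8+4+2) ≡ 28 (mod 29).
Result is 28 ≡ −1, so (15/29) = −1.

-1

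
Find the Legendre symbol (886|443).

First reduce: 886 ≡ 0 (mod 443).
Top reduces to 0: gcd > 1, so the symbol is 0.

0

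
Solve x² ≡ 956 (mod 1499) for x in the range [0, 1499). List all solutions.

Since 1499 ≡ 3 (mod 4), a square root of 956 is 956^((1499+1)/4) = 956^375 mod 1499.
Repeated squaring: 956^2≡1045, 956^4≡753, 956^8≡387, 956^16≡1368, 956^32≡672, 956^64≡385, 956^128≡1323, 956^256≡996 (mod 1499).
956^375 = 956^(256+64+32+16+4+2+1) ≡ 1392 (mod 1499).
Check: 1392² = 1937664 ≡ 956 (mod 1499). The two roots are 107 and 1392.

107, 1392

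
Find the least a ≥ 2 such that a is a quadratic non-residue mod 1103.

5

(2/1103) = +1, so 2 is a residue.
(3/1103) = +1, so 3 is a residue.
(4/1103) = +1, so 4 is a residue.
(5/1103) = −1, so 5 is the smallest positive non-residue mod 1103.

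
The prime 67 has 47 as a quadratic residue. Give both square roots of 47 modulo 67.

Since 67 ≡ 3 (mod 4), a square root of 47 is 47^((67+1)/4) = 47^17 mod 67.
Repeated squaring: 47^2≡65, 47^4≡4, 47^8≡16, 47^16≡55 (mod 67).
47^17 = 47^(16+1) ≡ 39 (mod 67).
Check: 39² = 1521 ≡ 47 (mod 67). The two roots are 28 and 39.

28, 39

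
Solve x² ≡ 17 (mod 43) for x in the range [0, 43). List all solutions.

19, 24

Since 43 ≡ 3 (mod 4), a square root of 17 is 17^((43+1)/4) = 17^11 mod 43.
Repeated squaring: 17^2≡31, 17^4≡15, 17^8≡10 (mod 43).
17^11 = 17^(8+2+1) ≡ 24 (mod 43).
Check: 24² = 576 ≡ 17 (mod 43). The two roots are 19 and 24.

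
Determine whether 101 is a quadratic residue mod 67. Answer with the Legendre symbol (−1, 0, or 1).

Euler's criterion: (101/67) ≡ 34^33 (mod 67).
34^2 ≡ 17 (mod 67)
34^4 ≡ 21 (mod 67)
34^8 ≡ 39 (mod 67)
34^16 ≡ 47 (mod 67)
34^32 ≡ 65 (mod 67)
34^33 = 34^(32+1) ≡ 66 (mod 67).
Result is 66 ≡ −1, so (101/67) = −1.

-1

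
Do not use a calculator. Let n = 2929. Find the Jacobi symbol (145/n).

Reciprocity: 145 ≡ 1 and 2929 ≡ 1 (mod 4), so (145/2929) = +(2929/145).
Reduce top mod 145: now compute (29/145).
Reciprocity: 29 ≡ 1 and 145 ≡ 1 (mod 4), so (29/145) = +(145/29).
Reduce top mod 29: now compute (0/29).
Top reduces to 0: gcd > 1, so the symbol is 0.

0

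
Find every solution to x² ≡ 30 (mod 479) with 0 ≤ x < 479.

Since 479 ≡ 3 (mod 4), a square root of 30 is 30^((479+1)/4) = 30^120 mod 479.
Repeated squaring: 30^2≡421, 30^4≡11, 30^8≡121, 30^16≡271, 30^32≡154, 30^64≡245 (mod 479).
30^120 = 30^(64+32+16+8) ≡ 120 (mod 479).
Check: 120² = 14400 ≡ 30 (mod 479). The two roots are 120 and 359.

120, 359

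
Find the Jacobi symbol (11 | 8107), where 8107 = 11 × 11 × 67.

Reciprocity: 11 ≡ 3 and 8107 ≡ 3 (mod 4), so (11/8107) = −(8107/11).
Reduce top mod 11: now compute (0/11).
Top reduces to 0: gcd > 1, so the symbol is 0.

0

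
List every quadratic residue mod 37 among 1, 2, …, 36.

Square k = 1,…,18 (k and 37−k give the same square):
1²=1, 2²=4, 3²=9, 4²=16, 5²=25, 6²=36, 7²≡12, 8²≡27, 9²≡7, 10²≡26, 11²≡10, 12²≡33, 13²≡21, 14²≡11, 15²≡3, 16²≡34, 17²≡30, 18²≡28 (mod 37).
So the quadratic residues mod 37 are {1, 3, 4, 7, 9, 10, 11, 12, 16, 21, 25, 26, 27, 28, 30, 33, 34, 36}.

1, 3, 4, 7, 9, 10, 11, 12, 16, 21, 25, 26, 27, 28, 30, 33, 34, 36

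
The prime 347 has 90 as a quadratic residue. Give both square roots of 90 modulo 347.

28, 319

Since 347 ≡ 3 (mod 4), a square root of 90 is 90^((347+1)/4) = 90^87 mod 347.
Repeated squaring: 90^2≡119, 90^4≡281, 90^8≡192, 90^16≡82, 90^32≡131, 90^64≡158 (mod 347).
90^87 = 90^(64+16+4+2+1) ≡ 319 (mod 347).
Check: 319² = 101761 ≡ 90 (mod 347). The two roots are 28 and 319.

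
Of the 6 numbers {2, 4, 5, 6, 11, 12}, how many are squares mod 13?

(2/13) = -1 → non-residue.
(4/13) = +1 → QR.
(5/13) = -1 → non-residue.
(6/13) = -1 → non-residue.
(11/13) = -1 → non-residue.
(12/13) = +1 → QR.
Total quadratic residues among the 6: 2.

2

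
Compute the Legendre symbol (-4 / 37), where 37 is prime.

1

First reduce: -4 ≡ 33 (mod 37).
Reciprocity: 33 ≡ 1 and 37 ≡ 1 (mod 4), so (33/37) = +(37/33).
Reduce top mod 33: now compute (4/33).
Pull out 2^2: since 33 ≡ 1 (mod 8), (2/33) = +1, so (2/33)^2 = +1.
Reached (1/33) = 1. Collecting the sign flips along the way, the symbol is +1.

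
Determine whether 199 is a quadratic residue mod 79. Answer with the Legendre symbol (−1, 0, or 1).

Euler's criterion: (199/79) ≡ 41^39 (mod 79).
41^2 ≡ 22 (mod 79)
41^4 ≡ 10 (mod 79)
41^8 ≡ 21 (mod 79)
41^16 ≡ 46 (mod 79)
41^32 ≡ 62 (mod 79)
41^39 = 41^(32+4+2+1) ≡ 78 (mod 79).
Result is 78 ≡ −1, so (199/79) = −1.

-1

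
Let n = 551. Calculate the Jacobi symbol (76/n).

Pull out 2^2: since 551 ≡ 7 (mod 8), (2/551) = +1, so (2/551)^2 = +1.
Reciprocity: 19 ≡ 3 and 551 ≡ 3 (mod 4), so (19/551) = −(551/19).
Reduce top mod 19: now compute (0/19).
Top reduces to 0: gcd > 1, so the symbol is 0.

0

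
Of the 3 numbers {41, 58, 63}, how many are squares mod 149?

(41/149) = -1 → non-residue.
(58/149) = -1 → non-residue.
(63/149) = +1 → QR.
Total quadratic residues among the 3: 1.

1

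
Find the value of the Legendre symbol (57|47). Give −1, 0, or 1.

First reduce: 57 ≡ 10 (mod 47).
Pull out 2: since 47 ≡ 7 (mod 8), (2/47) = +1.
Reciprocity: 5 ≡ 1 and 47 ≡ 3 (mod 4), so (5/47) = +(47/5).
Reduce top mod 5: now compute (2/5).
Pull out 2: since 5 ≡ 5 (mod 8), (2/5) = -1.
Reached (1/5) = 1. Collecting the sign flips along the way, the symbol is -1.

-1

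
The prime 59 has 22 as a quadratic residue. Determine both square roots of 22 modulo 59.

Since 59 ≡ 3 (mod 4), a square root of 22 is 22^((59+1)/4) = 22^15 mod 59.
Repeated squaring: 22^2≡12, 22^4≡26, 22^8≡27 (mod 59).
22^15 = 22^(8+4+2+1) ≡ 9 (mod 59).
Check: 9² = 81 ≡ 22 (mod 59). The two roots are 9 and 50.

9, 50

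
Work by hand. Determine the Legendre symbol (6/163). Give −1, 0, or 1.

Euler's criterion: (6/163) ≡ 6^81 (mod 163).
6^2 ≡ 36 (mod 163)
6^4 ≡ 155 (mod 163)
6^8 ≡ 64 (mod 163)
6^16 ≡ 21 (mod 163)
6^32 ≡ 115 (mod 163)
6^64 ≡ 22 (mod 163)
6^81 = 6^(64+16+1) ≡ 1 (mod 163).
Result is 1, so (6/163) = 1.

1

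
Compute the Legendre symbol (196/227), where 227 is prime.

1

Pull out 2^2: since 227 ≡ 3 (mod 8), (2/227) = -1, so (2/227)^2 = +1.
Reciprocity: 49 ≡ 1 and 227 ≡ 3 (mod 4), so (49/227) = +(227/49).
Reduce top mod 49: now compute (31/49).
Reciprocity: 31 ≡ 3 and 49 ≡ 1 (mod 4), so (31/49) = +(49/31).
Reduce top mod 31: now compute (18/31).
Pull out 2: since 31 ≡ 7 (mod 8), (2/31) = +1.
Reciprocity: 9 ≡ 1 and 31 ≡ 3 (mod 4), so (9/31) = +(31/9).
Reduce top mod 9: now compute (4/9).
Pull out 2^2: since 9 ≡ 1 (mod 8), (2/9) = +1, so (2/9)^2 = +1.
Reached (1/9) = 1. Collecting the sign flips along the way, the symbol is +1.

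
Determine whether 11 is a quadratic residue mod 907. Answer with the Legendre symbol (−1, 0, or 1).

-1

Reciprocity: 11 ≡ 3 and 907 ≡ 3 (mod 4), so (11/907) = −(907/11).
Reduce top mod 11: now compute (5/11).
Reciprocity: 5 ≡ 1 and 11 ≡ 3 (mod 4), so (5/11) = +(11/5).
Reduce top mod 5: now compute (1/5).
Reached (1/5) = 1. Collecting the sign flips along the way, the symbol is -1.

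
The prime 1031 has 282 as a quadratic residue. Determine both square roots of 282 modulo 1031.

Since 1031 ≡ 3 (mod 4), a square root of 282 is 282^((1031+1)/4) = 282^258 mod 1031.
Repeated squaring: 282^2≡137, 282^4≡211, 282^8≡188, 282^16≡290, 282^32≡589, 282^64≡505, 282^128≡368, 282^256≡363 (mod 1031).
282^258 = 282^(256+2) ≡ 243 (mod 1031).
Check: 243² = 59049 ≡ 282 (mod 1031). The two roots are 243 and 788.

243, 788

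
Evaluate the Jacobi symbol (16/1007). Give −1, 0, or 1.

1

Pull out 2^4: since 1007 ≡ 7 (mod 8), (2/1007) = +1, so (2/1007)^4 = +1.
Reached (1/1007) = 1. Collecting the sign flips along the way, the symbol is +1.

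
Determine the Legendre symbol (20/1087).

Pull out 2^2: since 1087 ≡ 7 (mod 8), (2/1087) = +1, so (2/1087)^2 = +1.
Reciprocity: 5 ≡ 1 and 1087 ≡ 3 (mod 4), so (5/1087) = +(1087/5).
Reduce top mod 5: now compute (2/5).
Pull out 2: since 5 ≡ 5 (mod 8), (2/5) = -1.
Reached (1/5) = 1. Collecting the sign flips along the way, the symbol is -1.

-1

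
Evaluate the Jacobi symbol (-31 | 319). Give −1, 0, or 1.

First reduce: -31 ≡ 288 (mod 319).
Pull out 2^5: since 319 ≡ 7 (mod 8), (2/319) = +1, so (2/319)^5 = +1.
Reciprocity: 9 ≡ 1 and 319 ≡ 3 (mod 4), so (9/319) = +(319/9).
Reduce top mod 9: now compute (4/9).
Pull out 2^2: since 9 ≡ 1 (mod 8), (2/9) = +1, so (2/9)^2 = +1.
Reached (1/9) = 1. Collecting the sign flips along the way, the symbol is +1.

1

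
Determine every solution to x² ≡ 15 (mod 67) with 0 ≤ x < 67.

22, 45

Since 67 ≡ 3 (mod 4), a square root of 15 is 15^((67+1)/4) = 15^17 mod 67.
Repeated squaring: 15^2≡24, 15^4≡40, 15^8≡59, 15^16≡64 (mod 67).
15^17 = 15^(16+1) ≡ 22 (mod 67).
Check: 22² = 484 ≡ 15 (mod 67). The two roots are 22 and 45.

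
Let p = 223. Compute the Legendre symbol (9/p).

1

Reciprocity: 9 ≡ 1 and 223 ≡ 3 (mod 4), so (9/223) = +(223/9).
Reduce top mod 9: now compute (7/9).
Reciprocity: 7 ≡ 3 and 9 ≡ 1 (mod 4), so (7/9) = +(9/7).
Reduce top mod 7: now compute (2/7).
Pull out 2: since 7 ≡ 7 (mod 8), (2/7) = +1.
Reached (1/7) = 1. Collecting the sign flips along the way, the symbol is +1.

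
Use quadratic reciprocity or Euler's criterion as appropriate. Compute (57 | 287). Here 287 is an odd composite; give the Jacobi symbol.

Reciprocity: 57 ≡ 1 and 287 ≡ 3 (mod 4), so (57/287) = +(287/57).
Reduce top mod 57: now compute (2/57).
Pull out 2: since 57 ≡ 1 (mod 8), (2/57) = +1.
Reached (1/57) = 1. Collecting the sign flips along the way, the symbol is +1.

1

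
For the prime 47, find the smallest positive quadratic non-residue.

5

(2/47) = +1, so 2 is a residue.
(3/47) = +1, so 3 is a residue.
(4/47) = +1, so 4 is a residue.
(5/47) = −1, so 5 is the smallest positive non-residue mod 47.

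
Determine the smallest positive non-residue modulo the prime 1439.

7

(2/1439) = +1, so 2 is a residue.
(3/1439) = +1, so 3 is a residue.
(4/1439) = +1, so 4 is a residue.
(5/1439) = +1, so 5 is a residue.
(6/1439) = +1, so 6 is a residue.
(7/1439) = −1, so 7 is the smallest positive non-residue mod 1439.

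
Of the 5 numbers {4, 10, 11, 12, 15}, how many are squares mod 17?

(4/17) = +1 → QR.
(10/17) = -1 → non-residue.
(11/17) = -1 → non-residue.
(12/17) = -1 → non-residue.
(15/17) = +1 → QR.
Total quadratic residues among the 5: 2.

2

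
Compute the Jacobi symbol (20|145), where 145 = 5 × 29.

Pull out 2^2: since 145 ≡ 1 (mod 8), (2/145) = +1, so (2/145)^2 = +1.
Reciprocity: 5 ≡ 1 and 145 ≡ 1 (mod 4), so (5/145) = +(145/5).
Reduce top mod 5: now compute (0/5).
Top reduces to 0: gcd > 1, so the symbol is 0.

0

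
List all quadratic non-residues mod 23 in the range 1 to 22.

Square k = 1,…,11 (k and 23−k give the same square):
1²=1, 2²=4, 3²=9, 4²=16, 5²≡2, 6²≡13, 7²≡3, 8²≡18, 9²≡12, 10²≡8, 11²≡6 (mod 23).
The residues are {1, 2, 3, 4, 6, 8, 9, 12, 13, 16, 18}; the non-residues are the remaining 11 nonzero classes.

5,7,10,11,14,15,17,19,20,21,22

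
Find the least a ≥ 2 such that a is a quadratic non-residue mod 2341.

(2/2341) = −1, so 2 is the smallest positive non-residue mod 2341.

2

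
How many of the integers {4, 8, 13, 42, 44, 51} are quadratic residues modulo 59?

(4/59) = +1 → QR.
(8/59) = -1 → non-residue.
(13/59) = -1 → non-residue.
(42/59) = -1 → non-residue.
(44/59) = -1 → non-residue.
(51/59) = +1 → QR.
Total quadratic residues among the 6: 2.

2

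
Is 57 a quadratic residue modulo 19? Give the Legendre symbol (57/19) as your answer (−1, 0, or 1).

First reduce: 57 ≡ 0 (mod 19).
Top reduces to 0: gcd > 1, so the symbol is 0.

0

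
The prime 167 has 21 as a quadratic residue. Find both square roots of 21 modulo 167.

45, 122

Since 167 ≡ 3 (mod 4), a square root of 21 is 21^((167+1)/4) = 21^42 mod 167.
Repeated squaring: 21^2≡107, 21^4≡93, 21^8≡132, 21^16≡56, 21^32≡130 (mod 167).
21^42 = 21^(32+8+2) ≡ 122 (mod 167).
Check: 122² = 14884 ≡ 21 (mod 167). The two roots are 45 and 122.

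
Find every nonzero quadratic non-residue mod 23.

Square k = 1,…,11 (k and 23−k give the same square):
1²=1, 2²=4, 3²=9, 4²=16, 5²≡2, 6²≡13, 7²≡3, 8²≡18, 9²≡12, 10²≡8, 11²≡6 (mod 23).
The residues are {1, 2, 3, 4, 6, 8, 9, 12, 13, 16, 18}; the non-residues are the remaining 11 nonzero classes.

5 7 10 11 14 15 17 19 20 21 22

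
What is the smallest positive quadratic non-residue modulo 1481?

3

(2/1481) = +1, so 2 is a residue.
(3/1481) = −1, so 3 is the smallest positive non-residue mod 1481.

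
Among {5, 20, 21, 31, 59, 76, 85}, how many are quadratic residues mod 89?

(5/89) = +1 → QR.
(20/89) = +1 → QR.
(21/89) = +1 → QR.
(31/89) = -1 → non-residue.
(59/89) = -1 → non-residue.
(76/89) = -1 → non-residue.
(85/89) = +1 → QR.
Total quadratic residues among the 7: 4.

4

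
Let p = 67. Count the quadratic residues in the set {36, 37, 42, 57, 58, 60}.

(36/67) = +1 → QR.
(37/67) = +1 → QR.
(42/67) = -1 → non-residue.
(57/67) = -1 → non-residue.
(58/67) = -1 → non-residue.
(60/67) = +1 → QR.
Total quadratic residues among the 6: 3.

3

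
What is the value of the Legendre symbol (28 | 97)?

-1

Pull out 2^2: since 97 ≡ 1 (mod 8), (2/97) = +1, so (2/97)^2 = +1.
Reciprocity: 7 ≡ 3 and 97 ≡ 1 (mod 4), so (7/97) = +(97/7).
Reduce top mod 7: now compute (6/7).
Pull out 2: since 7 ≡ 7 (mod 8), (2/7) = +1.
Reciprocity: 3 ≡ 3 and 7 ≡ 3 (mod 4), so (3/7) = −(7/3).
Reduce top mod 3: now compute (1/3).
Reached (1/3) = 1. Collecting the sign flips along the way, the symbol is -1.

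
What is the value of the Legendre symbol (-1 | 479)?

-1

Euler's criterion: (-1/479) ≡ 478^239 (mod 479).
478^2 ≡ 1 (mod 479)
478^4 ≡ 1 (mod 479)
478^8 ≡ 1 (mod 479)
478^16 ≡ 1 (mod 479)
478^32 ≡ 1 (mod 479)
478^64 ≡ 1 (mod 479)
478^128 ≡ 1 (mod 479)
478^239 = 478^(128+64+32+8+4+2+1) ≡ 478 (mod 479).
Result is 478 ≡ −1, so (-1/479) = −1.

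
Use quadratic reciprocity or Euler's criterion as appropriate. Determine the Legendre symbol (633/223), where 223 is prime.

Euler's criterion: (633/223) ≡ 187^111 (mod 223).
187^2 ≡ 181 (mod 223)
187^4 ≡ 203 (mod 223)
187^8 ≡ 177 (mod 223)
187^16 ≡ 109 (mod 223)
187^32 ≡ 62 (mod 223)
187^64 ≡ 53 (mod 223)
187^111 = 187^(64+32+8+4+2+1) ≡ 222 (mod 223).
Result is 222 ≡ −1, so (633/223) = −1.

-1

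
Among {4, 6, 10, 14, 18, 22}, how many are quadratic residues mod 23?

3

(4/23) = +1 → QR.
(6/23) = +1 → QR.
(10/23) = -1 → non-residue.
(14/23) = -1 → non-residue.
(18/23) = +1 → QR.
(22/23) = -1 → non-residue.
Total quadratic residues among the 6: 3.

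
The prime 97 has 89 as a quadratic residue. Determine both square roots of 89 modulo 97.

34, 63

97 ≡ 1 (mod 4), so we find a root by search.
Trying successive values, 34² = 1156 ≡ 89 (mod 97). The other root is 97 − 34 = 63.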